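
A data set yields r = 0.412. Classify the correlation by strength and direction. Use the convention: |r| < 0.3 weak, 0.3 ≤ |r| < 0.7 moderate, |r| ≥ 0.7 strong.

moderate positive

r = 0.412 > 0 so the relationship is positive.
|r| = 0.412, which falls in the moderate range.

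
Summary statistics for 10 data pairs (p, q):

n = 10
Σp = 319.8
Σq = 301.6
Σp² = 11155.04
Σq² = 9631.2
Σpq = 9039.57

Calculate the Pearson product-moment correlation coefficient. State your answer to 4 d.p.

r = (nΣpq − ΣpΣq) / √[(nΣp² − (Σp)²)(nΣq² − (Σq)²)]
Numerator: 10×9039.57 − 319.8×301.6 = -6055.98
Denominator: √[(111550.4 − 102272.04)(96312 − 90962.56)] = √[9278.36 × 5349.44] = 7045.1423
r = -6055.98 / 7045.1423 ≈ -0.8596

-0.8596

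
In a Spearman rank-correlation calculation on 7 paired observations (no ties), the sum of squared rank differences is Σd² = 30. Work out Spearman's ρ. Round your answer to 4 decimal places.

ρ = 1 − 6Σd² / [n(n²−1)] = 1 − 6×30 / (7×48)
  = 1 − 180/336 = 1 − 0.53571 ≈ 0.4643

0.4643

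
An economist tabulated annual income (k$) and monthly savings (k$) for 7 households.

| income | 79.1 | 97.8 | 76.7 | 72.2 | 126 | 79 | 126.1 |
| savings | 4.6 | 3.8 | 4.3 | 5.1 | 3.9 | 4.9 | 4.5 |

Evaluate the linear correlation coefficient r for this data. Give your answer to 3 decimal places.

n = 7, Σx = 656.9, Σy = 31.1, Σx² = 64935.59, Σy² = 139.57, Σxy = 2879.48
nΣxy − ΣxΣy = 20156.36 − 20429.59 = -273.23
nΣx² − (Σx)² = 454549.13 − 431517.61 = 23031.52; nΣy² − (Σy)² = 976.99 − 967.21 = 9.78
r = -273.23 / √(23031.52 × 9.78) = -273.23 / 474.6033 ≈ -0.576

-0.576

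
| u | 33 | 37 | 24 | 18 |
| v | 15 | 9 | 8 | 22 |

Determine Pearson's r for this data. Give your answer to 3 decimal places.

n = 4, Σu = 112, Σv = 54, Σu² = 3358, Σv² = 854, Σuv = 1416
nΣuv − ΣuΣv = 5664 − 6048 = -384
nΣu² − (Σu)² = 13432 − 12544 = 888; nΣv² − (Σv)² = 3416 − 2916 = 500
r = -384 / √(888 × 500) = -384 / 666.3332 ≈ -0.576

-0.576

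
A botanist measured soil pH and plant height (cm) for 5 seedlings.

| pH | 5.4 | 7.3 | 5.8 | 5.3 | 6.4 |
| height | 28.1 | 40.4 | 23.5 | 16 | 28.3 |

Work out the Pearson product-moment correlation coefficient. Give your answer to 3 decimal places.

0.873

n = 5, Σx = 30.2, Σy = 136.3, Σx² = 185.14, Σy² = 4030.91, Σxy = 848.88
nΣxy − ΣxΣy = 4244.4 − 4116.26 = 128.14
nΣx² − (Σx)² = 925.7 − 912.04 = 13.66; nΣy² − (Σy)² = 20154.55 − 18577.69 = 1576.86
r = 128.14 / √(13.66 × 1576.86) = 128.14 / 146.7648 ≈ 0.873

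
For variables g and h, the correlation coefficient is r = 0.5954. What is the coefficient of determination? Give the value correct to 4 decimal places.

r² = (0.5954)² = 0.3545

0.3545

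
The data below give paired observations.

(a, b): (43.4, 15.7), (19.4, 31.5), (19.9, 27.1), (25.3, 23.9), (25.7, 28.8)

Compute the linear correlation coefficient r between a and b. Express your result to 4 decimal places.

n = 5, Σa = 133.7, Σb = 127, Σa² = 3956.51, Σb² = 3373.8, Σab = 3176.6
nΣab − ΣaΣb = 15883 − 16979.9 = -1096.9
nΣa² − (Σa)² = 19782.55 − 17875.69 = 1906.86; nΣb² − (Σb)² = 16869 − 16129 = 740
r = -1096.9 / √(1906.86 × 740) = -1096.9 / 1187.8874 ≈ -0.9234

-0.9234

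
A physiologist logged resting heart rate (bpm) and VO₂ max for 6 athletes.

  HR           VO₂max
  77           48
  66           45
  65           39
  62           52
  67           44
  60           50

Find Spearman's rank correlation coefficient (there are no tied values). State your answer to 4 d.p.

-0.4286

Rank HR: 6, 4, 3, 2, 5, 1
Rank VO₂max: 4, 3, 1, 6, 2, 5
d = rank(HR) − rank(VO₂max): 2, 1, 2, -4, 3, -4; Σd² = 50
ρ = 1 − 6Σd² / [n(n²−1)] = 1 − 6×50 / (6×35) = 1 − 300/210 ≈ -0.4286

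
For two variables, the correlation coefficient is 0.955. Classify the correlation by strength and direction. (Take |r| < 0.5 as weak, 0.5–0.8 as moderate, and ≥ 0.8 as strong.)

r = 0.955 > 0 so the relationship is positive.
|r| = 0.955, which falls in the strong range.

strong positive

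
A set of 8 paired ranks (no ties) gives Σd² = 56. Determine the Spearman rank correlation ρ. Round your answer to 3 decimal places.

0.333

ρ = 1 − 6Σd² / [n(n²−1)] = 1 − 6×56 / (8×63)
  = 1 − 336/504 = 1 − 0.6667 ≈ 0.333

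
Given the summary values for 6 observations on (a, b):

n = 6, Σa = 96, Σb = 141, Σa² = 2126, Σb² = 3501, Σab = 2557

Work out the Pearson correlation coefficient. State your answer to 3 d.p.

r = (nΣab − ΣaΣb) / √[(nΣa² − (Σa)²)(nΣb² − (Σb)²)]
Numerator: 6×2557 − 96×141 = 1806
Denominator: √[(12756 − 9216)(21006 − 19881)] = √[3540 × 1125] = 1995.6202
r = 1806 / 1995.6202 ≈ 0.905

0.905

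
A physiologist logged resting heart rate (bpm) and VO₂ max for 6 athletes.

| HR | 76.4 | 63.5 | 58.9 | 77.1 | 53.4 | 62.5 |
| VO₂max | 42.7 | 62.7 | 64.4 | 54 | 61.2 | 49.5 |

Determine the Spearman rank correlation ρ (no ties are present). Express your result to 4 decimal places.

-0.4857

Rank HR: 5, 4, 2, 6, 1, 3
Rank VO₂max: 1, 5, 6, 3, 4, 2
d = rank(HR) − rank(VO₂max): 4, -1, -4, 3, -3, 1; Σd² = 52
ρ = 1 − 6Σd² / [n(n²−1)] = 1 − 6×52 / (6×35) = 1 − 312/210 ≈ -0.4857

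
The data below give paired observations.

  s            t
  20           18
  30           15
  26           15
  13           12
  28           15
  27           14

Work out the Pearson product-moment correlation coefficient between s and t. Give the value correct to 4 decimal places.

0.2918

n = 6, Σs = 144, Σt = 89, Σs² = 3658, Σt² = 1339, Σst = 2154
nΣst − ΣsΣt = 12924 − 12816 = 108
nΣs² − (Σs)² = 21948 − 20736 = 1212; nΣt² − (Σt)² = 8034 − 7921 = 113
r = 108 / √(1212 × 113) = 108 / 370.0757 ≈ 0.2918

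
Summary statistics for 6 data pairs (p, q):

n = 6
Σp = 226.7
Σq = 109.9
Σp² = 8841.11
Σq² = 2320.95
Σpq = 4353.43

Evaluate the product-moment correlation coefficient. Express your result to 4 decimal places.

0.6901

r = (nΣpq − ΣpΣq) / √[(nΣp² − (Σp)²)(nΣq² − (Σq)²)]
Numerator: 6×4353.43 − 226.7×109.9 = 1206.25
Denominator: √[(53046.66 − 51392.89)(13925.7 − 12078.01)] = √[1653.77 × 1847.69] = 1748.0430
r = 1206.25 / 1748.0430 ≈ 0.6901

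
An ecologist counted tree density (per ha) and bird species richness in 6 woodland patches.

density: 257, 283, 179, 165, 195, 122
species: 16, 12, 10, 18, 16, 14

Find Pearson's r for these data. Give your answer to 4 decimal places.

n = 6, Σx = 1201, Σy = 86, Σx² = 258313, Σy² = 1276, Σxy = 17096
nΣxy − ΣxΣy = 102576 − 103286 = -710
nΣx² − (Σx)² = 1549878 − 1442401 = 107477; nΣy² − (Σy)² = 7656 − 7396 = 260
r = -710 / √(107477 × 260) = -710 / 5286.2104 ≈ -0.1343

-0.1343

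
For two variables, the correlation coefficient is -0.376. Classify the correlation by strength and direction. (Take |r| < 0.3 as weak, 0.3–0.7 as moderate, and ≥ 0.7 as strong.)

moderate negative

r = -0.376 < 0 so the relationship is negative.
|r| = 0.376, which falls in the moderate range.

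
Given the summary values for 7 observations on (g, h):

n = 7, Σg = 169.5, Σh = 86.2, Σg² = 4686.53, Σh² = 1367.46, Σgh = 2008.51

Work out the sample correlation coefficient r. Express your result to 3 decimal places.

r = (nΣgh − ΣgΣh) / √[(nΣg² − (Σg)²)(nΣh² − (Σh)²)]
Numerator: 7×2008.51 − 169.5×86.2 = -551.33
Denominator: √[(32805.71 − 28730.25)(9572.22 − 7430.44)] = √[4075.46 × 2141.78] = 2954.4439
r = -551.33 / 2954.4439 ≈ -0.187

-0.187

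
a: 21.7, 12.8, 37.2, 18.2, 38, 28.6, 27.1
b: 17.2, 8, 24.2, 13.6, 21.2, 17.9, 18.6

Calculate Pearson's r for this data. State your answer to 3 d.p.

n = 7, Σa = 183.6, Σb = 120.7, Σa² = 5346.18, Σb² = 2246.25, Σab = 3445
nΣab − ΣaΣb = 24115 − 22160.52 = 1954.48
nΣa² − (Σa)² = 37423.26 − 33708.96 = 3714.3; nΣb² − (Σb)² = 15723.75 − 14568.49 = 1155.26
r = 1954.48 / √(3714.3 × 1155.26) = 1954.48 / 2071.4686 ≈ 0.944

0.944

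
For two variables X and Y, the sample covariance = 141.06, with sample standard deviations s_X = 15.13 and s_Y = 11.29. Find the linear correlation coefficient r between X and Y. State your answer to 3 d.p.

r = Cov(X,Y) / (s_X · s_Y) = 141.06 / (15.13 × 11.29)
  = 141.06 / 170.8177 ≈ 0.826

0.826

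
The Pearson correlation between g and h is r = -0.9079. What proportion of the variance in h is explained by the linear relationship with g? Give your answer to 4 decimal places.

0.8243

r² = (-0.9079)² = 0.8243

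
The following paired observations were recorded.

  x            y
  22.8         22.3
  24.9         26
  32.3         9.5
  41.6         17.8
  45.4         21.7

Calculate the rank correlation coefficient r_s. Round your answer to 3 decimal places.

-0.500

Rank x: 1, 2, 3, 4, 5
Rank y: 4, 5, 1, 2, 3
d = rank(x) − rank(y): -3, -3, 2, 2, 2; Σd² = 30
ρ = 1 − 6Σd² / [n(n²−1)] = 1 − 6×30 / (5×24) = 1 − 180/120 ≈ -0.500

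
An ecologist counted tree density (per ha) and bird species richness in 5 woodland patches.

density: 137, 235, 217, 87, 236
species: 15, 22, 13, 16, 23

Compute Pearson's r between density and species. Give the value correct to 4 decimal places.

n = 5, Σx = 912, Σy = 89, Σx² = 184348, Σy² = 1663, Σxy = 16866
nΣxy − ΣxΣy = 84330 − 81168 = 3162
nΣx² − (Σx)² = 921740 − 831744 = 89996; nΣy² − (Σy)² = 8315 − 7921 = 394
r = 3162 / √(89996 × 394) = 3162 / 5954.6976 ≈ 0.5310

0.5310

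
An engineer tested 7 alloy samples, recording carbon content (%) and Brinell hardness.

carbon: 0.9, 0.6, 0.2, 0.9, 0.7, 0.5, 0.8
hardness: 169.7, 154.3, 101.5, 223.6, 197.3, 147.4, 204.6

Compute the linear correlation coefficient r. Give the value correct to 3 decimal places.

0.881

n = 7, Σx = 4.6, Σy = 1198.4, Σx² = 3.4, Σy² = 215421, Σxy = 842.34
nΣxy − ΣxΣy = 5896.38 − 5512.64 = 383.74
nΣx² − (Σx)² = 23.8 − 21.16 = 2.64; nΣy² − (Σy)² = 1507947 − 1436162.56 = 71784.44
r = 383.74 / √(2.64 × 71784.44) = 383.74 / 435.3285 ≈ 0.881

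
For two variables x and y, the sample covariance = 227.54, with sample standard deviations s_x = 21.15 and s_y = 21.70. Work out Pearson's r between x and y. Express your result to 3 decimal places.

0.496

r = Cov(x,y) / (s_x · s_y) = 227.54 / (21.15 × 21.70)
  = 227.54 / 458.9550 ≈ 0.496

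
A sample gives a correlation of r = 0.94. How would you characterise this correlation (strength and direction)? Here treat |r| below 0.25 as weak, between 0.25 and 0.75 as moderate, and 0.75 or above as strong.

strong positive

r = 0.94 > 0 so the relationship is positive.
|r| = 0.94, which falls in the strong range.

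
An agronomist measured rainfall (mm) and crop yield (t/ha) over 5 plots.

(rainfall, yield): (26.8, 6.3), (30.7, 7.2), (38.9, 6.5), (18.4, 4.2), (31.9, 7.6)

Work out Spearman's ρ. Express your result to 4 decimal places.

Rank rainfall: 2, 3, 5, 1, 4
Rank yield: 2, 4, 3, 1, 5
d = rank(rainfall) − rank(yield): 0, -1, 2, 0, -1; Σd² = 6
ρ = 1 − 6Σd² / [n(n²−1)] = 1 − 6×6 / (5×24) = 1 − 36/120 ≈ 0.7000

0.7000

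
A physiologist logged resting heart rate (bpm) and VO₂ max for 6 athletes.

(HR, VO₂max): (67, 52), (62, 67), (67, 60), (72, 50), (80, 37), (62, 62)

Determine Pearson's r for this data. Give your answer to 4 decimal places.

-0.9589

n = 6, Σx = 410, Σy = 328, Σx² = 28250, Σy² = 18506, Σxy = 22062
nΣxy − ΣxΣy = 132372 − 134480 = -2108
nΣx² − (Σx)² = 169500 − 168100 = 1400; nΣy² − (Σy)² = 111036 − 107584 = 3452
r = -2108 / √(1400 × 3452) = -2108 / 2198.3630 ≈ -0.9589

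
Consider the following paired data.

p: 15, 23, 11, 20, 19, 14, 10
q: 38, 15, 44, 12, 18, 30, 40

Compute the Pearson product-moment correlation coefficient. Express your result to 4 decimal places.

-0.9248

n = 7, Σp = 112, Σq = 197, Σp² = 1932, Σq² = 6573, Σpq = 2801
nΣpq − ΣpΣq = 19607 − 22064 = -2457
nΣp² − (Σp)² = 13524 − 12544 = 980; nΣq² − (Σq)² = 46011 − 38809 = 7202
r = -2457 / √(980 × 7202) = -2457 / 2656.6821 ≈ -0.9248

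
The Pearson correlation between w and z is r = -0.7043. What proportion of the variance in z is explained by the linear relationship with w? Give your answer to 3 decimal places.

0.496

r² = (-0.7043)² = 0.496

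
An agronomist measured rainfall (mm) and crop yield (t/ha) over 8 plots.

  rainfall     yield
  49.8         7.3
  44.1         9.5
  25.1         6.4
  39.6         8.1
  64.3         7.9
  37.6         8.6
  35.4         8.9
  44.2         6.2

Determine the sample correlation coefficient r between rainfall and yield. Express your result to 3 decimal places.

0.110

n = 8, Σx = 340.1, Σy = 62.9, Σx² = 15378.07, Σy² = 504.13, Σxy = 2684.32
nΣxy − ΣxΣy = 21474.56 − 21392.29 = 82.27
nΣx² − (Σx)² = 123024.56 − 115668.01 = 7356.55; nΣy² − (Σy)² = 4033.04 − 3956.41 = 76.63
r = 82.27 / √(7356.55 × 76.63) = 82.27 / 750.8212 ≈ 0.110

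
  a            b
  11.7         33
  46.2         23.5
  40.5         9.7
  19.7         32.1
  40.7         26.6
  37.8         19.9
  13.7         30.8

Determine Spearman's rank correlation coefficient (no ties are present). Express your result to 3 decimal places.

Rank a: 1, 7, 5, 3, 6, 4, 2
Rank b: 7, 3, 1, 6, 4, 2, 5
d = rank(a) − rank(b): -6, 4, 4, -3, 2, 2, -3; Σd² = 94
ρ = 1 − 6Σd² / [n(n²−1)] = 1 − 6×94 / (7×48) = 1 − 564/336 ≈ -0.679

-0.679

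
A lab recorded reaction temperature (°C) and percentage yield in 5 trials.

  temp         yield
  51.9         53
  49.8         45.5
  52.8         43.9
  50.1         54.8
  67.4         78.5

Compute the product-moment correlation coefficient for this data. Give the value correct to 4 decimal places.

0.9113

n = 5, Σx = 272, Σy = 275.7, Σx² = 15014.26, Σy² = 15971.75, Σxy = 15370.9
nΣxy − ΣxΣy = 76854.5 − 74990.4 = 1864.1
nΣx² − (Σx)² = 75071.3 − 73984 = 1087.3; nΣy² − (Σy)² = 79858.75 − 76010.49 = 3848.26
r = 1864.1 / √(1087.3 × 3848.26) = 1864.1 / 2045.5349 ≈ 0.9113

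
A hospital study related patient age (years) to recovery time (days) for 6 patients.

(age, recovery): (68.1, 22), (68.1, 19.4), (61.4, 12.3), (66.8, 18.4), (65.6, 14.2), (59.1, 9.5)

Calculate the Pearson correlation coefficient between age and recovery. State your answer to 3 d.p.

0.944

n = 6, Σx = 389.1, Σy = 95.8, Σx² = 25303.59, Σy² = 1642.1, Σxy = 6296.65
nΣxy − ΣxΣy = 37779.9 − 37275.78 = 504.12
nΣx² − (Σx)² = 151821.54 − 151398.81 = 422.73; nΣy² − (Σy)² = 9852.6 − 9177.64 = 674.96
r = 504.12 / √(422.73 × 674.96) = 504.12 / 534.1590 ≈ 0.944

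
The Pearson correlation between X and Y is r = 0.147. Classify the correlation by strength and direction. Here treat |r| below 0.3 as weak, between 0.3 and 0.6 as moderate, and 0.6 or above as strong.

r = 0.147 > 0 so the relationship is positive.
|r| = 0.147, which falls in the weak range.

weak positive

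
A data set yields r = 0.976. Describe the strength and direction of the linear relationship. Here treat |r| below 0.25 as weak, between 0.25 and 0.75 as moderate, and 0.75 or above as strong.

strong positive

r = 0.976 > 0 so the relationship is positive.
|r| = 0.976, which falls in the strong range.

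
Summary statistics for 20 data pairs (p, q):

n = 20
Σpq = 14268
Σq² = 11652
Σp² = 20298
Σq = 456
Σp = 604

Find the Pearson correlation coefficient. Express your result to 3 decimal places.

0.309

r = (nΣpq − ΣpΣq) / √[(nΣp² − (Σp)²)(nΣq² − (Σq)²)]
Numerator: 20×14268 − 604×456 = 9936
Denominator: √[(405960 − 364816)(233040 − 207936)] = √[41144 × 25104] = 32138.4346
r = 9936 / 32138.4346 ≈ 0.309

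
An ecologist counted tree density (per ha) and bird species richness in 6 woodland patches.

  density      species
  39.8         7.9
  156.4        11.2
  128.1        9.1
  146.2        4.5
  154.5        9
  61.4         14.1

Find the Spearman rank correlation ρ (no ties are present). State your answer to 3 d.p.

Rank density: 1, 6, 3, 4, 5, 2
Rank species: 2, 5, 4, 1, 3, 6
d = rank(density) − rank(species): -1, 1, -1, 3, 2, -4; Σd² = 32
ρ = 1 − 6Σd² / [n(n²−1)] = 1 − 6×32 / (6×35) = 1 − 192/210 ≈ 0.086

0.086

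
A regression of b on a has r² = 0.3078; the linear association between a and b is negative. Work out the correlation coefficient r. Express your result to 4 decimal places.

-0.5548

|r| = √0.3078 = 0.5548
The association is negative, so r = −0.5548.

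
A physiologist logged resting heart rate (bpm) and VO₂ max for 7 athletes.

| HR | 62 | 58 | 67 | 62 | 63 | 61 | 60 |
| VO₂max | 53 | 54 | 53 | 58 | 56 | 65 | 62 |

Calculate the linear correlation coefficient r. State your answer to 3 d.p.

-0.340

n = 7, Σx = 433, Σy = 401, Σx² = 26831, Σy² = 23103, Σxy = 24778
nΣxy − ΣxΣy = 173446 − 173633 = -187
nΣx² − (Σx)² = 187817 − 187489 = 328; nΣy² − (Σy)² = 161721 − 160801 = 920
r = -187 / √(328 × 920) = -187 / 549.3269 ≈ -0.340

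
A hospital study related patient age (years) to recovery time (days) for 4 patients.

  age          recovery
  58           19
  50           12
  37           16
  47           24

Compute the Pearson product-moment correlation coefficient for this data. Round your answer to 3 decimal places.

n = 4, Σx = 192, Σy = 71, Σx² = 9442, Σy² = 1337, Σxy = 3422
nΣxy − ΣxΣy = 13688 − 13632 = 56
nΣx² − (Σx)² = 37768 − 36864 = 904; nΣy² − (Σy)² = 5348 − 5041 = 307
r = 56 / √(904 × 307) = 56 / 526.8093 ≈ 0.106

0.106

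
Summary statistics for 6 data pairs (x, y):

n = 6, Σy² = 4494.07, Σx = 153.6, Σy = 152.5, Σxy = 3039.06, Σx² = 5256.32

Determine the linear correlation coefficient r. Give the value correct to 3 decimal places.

-0.956

r = (nΣxy − ΣxΣy) / √[(nΣx² − (Σx)²)(nΣy² − (Σy)²)]
Numerator: 6×3039.06 − 153.6×152.5 = -5189.64
Denominator: √[(31537.92 − 23592.96)(26964.42 − 23256.25)] = √[7944.96 × 3708.17] = 5427.8230
r = -5189.64 / 5427.8230 ≈ -0.956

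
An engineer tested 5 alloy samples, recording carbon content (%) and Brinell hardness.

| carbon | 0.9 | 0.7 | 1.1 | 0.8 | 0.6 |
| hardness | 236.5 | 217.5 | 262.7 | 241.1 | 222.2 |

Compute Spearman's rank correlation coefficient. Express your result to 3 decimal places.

Rank carbon: 4, 2, 5, 3, 1
Rank hardness: 3, 1, 5, 4, 2
d = rank(carbon) − rank(hardness): 1, 1, 0, -1, -1; Σd² = 4
ρ = 1 − 6Σd² / [n(n²−1)] = 1 − 6×4 / (5×24) = 1 − 24/120 ≈ 0.800

0.800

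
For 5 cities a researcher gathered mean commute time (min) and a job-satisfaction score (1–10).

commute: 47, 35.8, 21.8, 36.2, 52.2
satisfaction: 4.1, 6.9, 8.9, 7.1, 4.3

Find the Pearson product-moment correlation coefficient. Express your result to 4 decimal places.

-0.9719

n = 5, Σx = 193, Σy = 31.3, Σx² = 8001.16, Σy² = 212.53, Σxy = 1115.22
nΣxy − ΣxΣy = 5576.1 − 6040.9 = -464.8
nΣx² − (Σx)² = 40005.8 − 37249 = 2756.8; nΣy² − (Σy)² = 1062.65 − 979.69 = 82.96
r = -464.8 / √(2756.8 × 82.96) = -464.8 / 478.2302 ≈ -0.9719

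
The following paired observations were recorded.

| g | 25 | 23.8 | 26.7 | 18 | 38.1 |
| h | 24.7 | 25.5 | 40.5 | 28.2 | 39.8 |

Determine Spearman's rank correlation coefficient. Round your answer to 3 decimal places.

0.500

Rank g: 3, 2, 4, 1, 5
Rank h: 1, 2, 5, 3, 4
d = rank(g) − rank(h): 2, 0, -1, -2, 1; Σd² = 10
ρ = 1 − 6Σd² / [n(n²−1)] = 1 − 6×10 / (5×24) = 1 − 60/120 ≈ 0.500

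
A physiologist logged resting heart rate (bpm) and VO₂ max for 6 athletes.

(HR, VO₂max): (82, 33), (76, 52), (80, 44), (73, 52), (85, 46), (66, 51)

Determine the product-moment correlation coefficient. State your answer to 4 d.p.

-0.6188

n = 6, Σx = 462, Σy = 278, Σx² = 35810, Σy² = 13150, Σxy = 21250
nΣxy − ΣxΣy = 127500 − 128436 = -936
nΣx² − (Σx)² = 214860 − 213444 = 1416; nΣy² − (Σy)² = 78900 − 77284 = 1616
r = -936 / √(1416 × 1616) = -936 / 1512.6983 ≈ -0.6188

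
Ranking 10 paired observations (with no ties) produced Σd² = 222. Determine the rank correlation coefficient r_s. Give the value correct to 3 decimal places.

ρ = 1 − 6Σd² / [n(n²−1)] = 1 − 6×222 / (10×99)
  = 1 − 1332/990 = 1 − 1.3455 ≈ -0.345

-0.345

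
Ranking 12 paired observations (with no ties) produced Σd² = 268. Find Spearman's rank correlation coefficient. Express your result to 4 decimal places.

ρ = 1 − 6Σd² / [n(n²−1)] = 1 − 6×268 / (12×143)
  = 1 − 1608/1716 = 1 − 0.93706 ≈ 0.0629

0.0629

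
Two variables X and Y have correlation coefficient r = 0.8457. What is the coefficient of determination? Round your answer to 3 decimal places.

0.715

r² = (0.8457)² = 0.715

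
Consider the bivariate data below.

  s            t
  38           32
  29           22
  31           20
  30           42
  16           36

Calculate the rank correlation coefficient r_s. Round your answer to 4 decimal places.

Rank s: 5, 2, 4, 3, 1
Rank t: 3, 2, 1, 5, 4
d = rank(s) − rank(t): 2, 0, 3, -2, -3; Σd² = 26
ρ = 1 − 6Σd² / [n(n²−1)] = 1 − 6×26 / (5×24) = 1 − 156/120 ≈ -0.3000

-0.3000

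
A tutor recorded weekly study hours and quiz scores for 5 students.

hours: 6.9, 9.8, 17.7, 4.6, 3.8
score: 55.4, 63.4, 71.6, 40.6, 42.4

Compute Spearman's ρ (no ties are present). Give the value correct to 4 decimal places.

Rank hours: 3, 4, 5, 2, 1
Rank score: 3, 4, 5, 1, 2
d = rank(hours) − rank(score): 0, 0, 0, 1, -1; Σd² = 2
ρ = 1 − 6Σd² / [n(n²−1)] = 1 − 6×2 / (5×24) = 1 − 12/120 ≈ 0.9000

0.9000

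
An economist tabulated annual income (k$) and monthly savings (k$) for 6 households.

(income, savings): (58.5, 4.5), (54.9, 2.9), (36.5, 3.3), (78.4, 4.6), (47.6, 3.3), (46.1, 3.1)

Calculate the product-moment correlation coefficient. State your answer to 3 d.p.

0.737

n = 6, Σx = 322, Σy = 21.7, Σx² = 18306.04, Σy² = 81.21, Σxy = 1203.54
nΣxy − ΣxΣy = 7221.24 − 6987.4 = 233.84
nΣx² − (Σx)² = 109836.24 − 103684 = 6152.24; nΣy² − (Σy)² = 487.26 − 470.89 = 16.37
r = 233.84 / √(6152.24 × 16.37) = 233.84 / 317.3518 ≈ 0.737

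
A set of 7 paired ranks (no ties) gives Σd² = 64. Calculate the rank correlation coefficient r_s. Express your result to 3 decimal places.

ρ = 1 − 6Σd² / [n(n²−1)] = 1 − 6×64 / (7×48)
  = 1 − 384/336 = 1 − 1.1429 ≈ -0.143

-0.143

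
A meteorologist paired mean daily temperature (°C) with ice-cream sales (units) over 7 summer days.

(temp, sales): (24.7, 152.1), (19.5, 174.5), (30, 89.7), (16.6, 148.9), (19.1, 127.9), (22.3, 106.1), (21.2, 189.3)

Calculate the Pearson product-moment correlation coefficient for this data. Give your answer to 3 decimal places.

n = 7, Σx = 153.4, Σy = 988.5, Σx² = 3477.44, Σy² = 147252.07, Σxy = 21144.44
nΣxy − ΣxΣy = 148011.08 − 151635.9 = -3624.82
nΣx² − (Σx)² = 24342.08 − 23531.56 = 810.52; nΣy² − (Σy)² = 1030764.49 − 977132.25 = 53632.24
r = -3624.82 / √(810.52 × 53632.24) = -3624.82 / 6593.1785 ≈ -0.550

-0.550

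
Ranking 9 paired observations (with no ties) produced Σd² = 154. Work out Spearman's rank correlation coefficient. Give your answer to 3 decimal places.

ρ = 1 − 6Σd² / [n(n²−1)] = 1 − 6×154 / (9×80)
  = 1 − 924/720 = 1 − 1.2833 ≈ -0.283

-0.283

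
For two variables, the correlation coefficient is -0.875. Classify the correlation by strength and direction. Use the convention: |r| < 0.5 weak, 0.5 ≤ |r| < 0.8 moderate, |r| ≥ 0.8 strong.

strong negative

r = -0.875 < 0 so the relationship is negative.
|r| = 0.875, which falls in the strong range.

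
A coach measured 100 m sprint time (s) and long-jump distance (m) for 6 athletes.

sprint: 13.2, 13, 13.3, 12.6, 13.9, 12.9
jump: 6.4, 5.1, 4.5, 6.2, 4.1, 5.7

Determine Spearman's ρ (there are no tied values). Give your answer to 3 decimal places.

Rank sprint: 4, 3, 5, 1, 6, 2
Rank jump: 6, 3, 2, 5, 1, 4
d = rank(sprint) − rank(jump): -2, 0, 3, -4, 5, -2; Σd² = 58
ρ = 1 − 6Σd² / [n(n²−1)] = 1 − 6×58 / (6×35) = 1 − 348/210 ≈ -0.657

-0.657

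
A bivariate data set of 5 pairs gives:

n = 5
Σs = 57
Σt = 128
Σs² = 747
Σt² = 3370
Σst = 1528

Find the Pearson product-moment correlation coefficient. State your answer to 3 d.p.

0.723

r = (nΣst − ΣsΣt) / √[(nΣs² − (Σs)²)(nΣt² − (Σt)²)]
Numerator: 5×1528 − 57×128 = 344
Denominator: √[(3735 − 3249)(16850 − 16384)] = √[486 × 466] = 475.8949
r = 344 / 475.8949 ≈ 0.723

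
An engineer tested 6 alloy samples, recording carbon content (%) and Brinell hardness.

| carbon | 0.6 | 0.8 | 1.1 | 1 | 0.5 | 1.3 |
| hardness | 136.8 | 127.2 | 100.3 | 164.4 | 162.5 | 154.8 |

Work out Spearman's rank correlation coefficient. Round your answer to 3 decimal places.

-0.200

Rank carbon: 2, 3, 5, 4, 1, 6
Rank hardness: 3, 2, 1, 6, 5, 4
d = rank(carbon) − rank(hardness): -1, 1, 4, -2, -4, 2; Σd² = 42
ρ = 1 − 6Σd² / [n(n²−1)] = 1 − 6×42 / (6×35) = 1 − 252/210 ≈ -0.200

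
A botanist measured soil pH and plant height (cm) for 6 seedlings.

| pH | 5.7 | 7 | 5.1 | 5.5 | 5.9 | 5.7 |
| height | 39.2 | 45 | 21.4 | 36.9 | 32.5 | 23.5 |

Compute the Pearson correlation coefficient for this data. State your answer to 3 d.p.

0.735

n = 6, Σx = 34.9, Σy = 198.5, Σx² = 205.05, Σy² = 6989.71, Σxy = 1176.23
nΣxy − ΣxΣy = 7057.38 − 6927.65 = 129.73
nΣx² − (Σx)² = 1230.3 − 1218.01 = 12.29; nΣy² − (Σy)² = 41938.26 − 39402.25 = 2536.01
r = 129.73 / √(12.29 × 2536.01) = 129.73 / 176.5434 ≈ 0.735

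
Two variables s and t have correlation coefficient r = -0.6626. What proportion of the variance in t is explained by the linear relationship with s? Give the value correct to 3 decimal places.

r² = (-0.6626)² = 0.439

0.439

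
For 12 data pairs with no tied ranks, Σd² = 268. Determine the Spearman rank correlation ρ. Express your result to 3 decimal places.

0.063

ρ = 1 − 6Σd² / [n(n²−1)] = 1 − 6×268 / (12×143)
  = 1 − 1608/1716 = 1 − 0.9371 ≈ 0.063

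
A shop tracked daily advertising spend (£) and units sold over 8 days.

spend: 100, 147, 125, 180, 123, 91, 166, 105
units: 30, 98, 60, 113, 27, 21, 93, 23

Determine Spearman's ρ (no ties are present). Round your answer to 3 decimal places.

Rank spend: 2, 6, 5, 8, 4, 1, 7, 3
Rank units: 4, 7, 5, 8, 3, 1, 6, 2
d = rank(spend) − rank(units): -2, -1, 0, 0, 1, 0, 1, 1; Σd² = 8
ρ = 1 − 6Σd² / [n(n²−1)] = 1 − 6×8 / (8×63) = 1 − 48/504 ≈ 0.905

0.905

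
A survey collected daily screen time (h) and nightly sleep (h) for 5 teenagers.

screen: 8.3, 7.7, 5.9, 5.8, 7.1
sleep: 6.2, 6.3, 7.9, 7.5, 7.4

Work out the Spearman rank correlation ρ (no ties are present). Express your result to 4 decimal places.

Rank screen: 5, 4, 2, 1, 3
Rank sleep: 1, 2, 5, 4, 3
d = rank(screen) − rank(sleep): 4, 2, -3, -3, 0; Σd² = 38
ρ = 1 − 6Σd² / [n(n²−1)] = 1 − 6×38 / (5×24) = 1 − 228/120 ≈ -0.9000

-0.9000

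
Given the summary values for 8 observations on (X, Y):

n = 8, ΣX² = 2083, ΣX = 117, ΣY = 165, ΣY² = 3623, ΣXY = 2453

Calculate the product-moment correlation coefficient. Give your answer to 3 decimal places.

r = (nΣXY − ΣXΣY) / √[(nΣX² − (ΣX)²)(nΣY² − (ΣY)²)]
Numerator: 8×2453 − 117×165 = 319
Denominator: √[(16664 − 13689)(28984 − 27225)] = √[2975 × 1759] = 2287.5806
r = 319 / 2287.5806 ≈ 0.139

0.139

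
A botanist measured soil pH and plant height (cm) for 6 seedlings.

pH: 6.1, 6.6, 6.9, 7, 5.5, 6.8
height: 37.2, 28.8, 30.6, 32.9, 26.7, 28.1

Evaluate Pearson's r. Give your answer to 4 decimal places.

n = 6, Σx = 38.9, Σy = 184.3, Σx² = 253.87, Σy² = 5734.55, Σxy = 1196.37
nΣxy − ΣxΣy = 7178.22 − 7169.27 = 8.95
nΣx² − (Σx)² = 1523.22 − 1513.21 = 10.01; nΣy² − (Σy)² = 34407.3 − 33966.49 = 440.81
r = 8.95 / √(10.01 × 440.81) = 8.95 / 66.4267 ≈ 0.1347

0.1347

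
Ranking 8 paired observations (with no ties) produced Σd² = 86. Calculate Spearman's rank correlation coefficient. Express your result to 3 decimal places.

ρ = 1 − 6Σd² / [n(n²−1)] = 1 − 6×86 / (8×63)
  = 1 − 516/504 = 1 − 1.0238 ≈ -0.024

-0.024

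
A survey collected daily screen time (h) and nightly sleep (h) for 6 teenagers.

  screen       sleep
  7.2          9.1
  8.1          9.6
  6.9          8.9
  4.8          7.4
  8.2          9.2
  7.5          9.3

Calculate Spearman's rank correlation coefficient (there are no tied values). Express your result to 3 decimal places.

0.829

Rank screen: 3, 5, 2, 1, 6, 4
Rank sleep: 3, 6, 2, 1, 4, 5
d = rank(screen) − rank(sleep): 0, -1, 0, 0, 2, -1; Σd² = 6
ρ = 1 − 6Σd² / [n(n²−1)] = 1 − 6×6 / (6×35) = 1 − 36/210 ≈ 0.829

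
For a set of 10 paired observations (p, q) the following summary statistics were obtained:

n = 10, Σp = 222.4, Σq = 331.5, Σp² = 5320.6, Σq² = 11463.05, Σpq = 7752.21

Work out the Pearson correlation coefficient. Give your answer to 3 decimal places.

0.901

r = (nΣpq − ΣpΣq) / √[(nΣp² − (Σp)²)(nΣq² − (Σq)²)]
Numerator: 10×7752.21 − 222.4×331.5 = 3796.5
Denominator: √[(53206 − 49461.76)(114630.5 − 109892.25)] = √[3744.24 × 4738.25] = 4212.0239
r = 3796.5 / 4212.0239 ≈ 0.901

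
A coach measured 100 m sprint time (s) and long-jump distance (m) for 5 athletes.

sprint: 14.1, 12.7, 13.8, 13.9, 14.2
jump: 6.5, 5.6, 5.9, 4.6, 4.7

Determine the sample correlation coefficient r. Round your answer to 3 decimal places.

-0.119

n = 5, Σx = 68.7, Σy = 27.3, Σx² = 945.39, Σy² = 151.67, Σxy = 374.87
nΣxy − ΣxΣy = 1874.35 − 1875.51 = -1.16
nΣx² − (Σx)² = 4726.95 − 4719.69 = 7.26; nΣy² − (Σy)² = 758.35 − 745.29 = 13.06
r = -1.16 / √(7.26 × 13.06) = -1.16 / 9.7373 ≈ -0.119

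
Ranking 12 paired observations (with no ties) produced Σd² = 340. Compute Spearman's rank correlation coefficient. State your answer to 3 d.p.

ρ = 1 − 6Σd² / [n(n²−1)] = 1 − 6×340 / (12×143)
  = 1 − 2040/1716 = 1 − 1.1888 ≈ -0.189

-0.189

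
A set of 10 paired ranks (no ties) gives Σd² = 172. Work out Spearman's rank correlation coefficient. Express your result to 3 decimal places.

ρ = 1 − 6Σd² / [n(n²−1)] = 1 − 6×172 / (10×99)
  = 1 − 1032/990 = 1 − 1.0424 ≈ -0.042

-0.042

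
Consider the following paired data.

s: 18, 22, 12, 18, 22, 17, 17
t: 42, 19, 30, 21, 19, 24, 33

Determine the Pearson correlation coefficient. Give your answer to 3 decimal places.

n = 7, Σs = 126, Σt = 188, Σs² = 2338, Σt² = 5492, Σst = 3299
nΣst − ΣsΣt = 23093 − 23688 = -595
nΣs² − (Σs)² = 16366 − 15876 = 490; nΣt² − (Σt)² = 38444 − 35344 = 3100
r = -595 / √(490 × 3100) = -595 / 1232.4772 ≈ -0.483

-0.483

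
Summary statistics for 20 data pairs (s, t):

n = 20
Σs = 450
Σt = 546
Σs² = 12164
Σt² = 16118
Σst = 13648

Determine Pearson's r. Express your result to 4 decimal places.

r = (nΣst − ΣsΣt) / √[(nΣs² − (Σs)²)(nΣt² − (Σt)²)]
Numerator: 20×13648 − 450×546 = 27260
Denominator: √[(243280 − 202500)(322360 − 298116)] = √[40780 × 24244] = 31443.1283
r = 27260 / 31443.1283 ≈ 0.8670

0.8670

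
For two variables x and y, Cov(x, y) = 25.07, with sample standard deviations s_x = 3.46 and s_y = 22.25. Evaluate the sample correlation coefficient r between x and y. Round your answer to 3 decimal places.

r = Cov(x,y) / (s_x · s_y) = 25.07 / (3.46 × 22.25)
  = 25.07 / 76.9850 ≈ 0.326

0.326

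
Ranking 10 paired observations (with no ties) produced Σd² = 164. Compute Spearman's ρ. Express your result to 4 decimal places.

0.0061

ρ = 1 − 6Σd² / [n(n²−1)] = 1 − 6×164 / (10×99)
  = 1 − 984/990 = 1 − 0.99394 ≈ 0.0061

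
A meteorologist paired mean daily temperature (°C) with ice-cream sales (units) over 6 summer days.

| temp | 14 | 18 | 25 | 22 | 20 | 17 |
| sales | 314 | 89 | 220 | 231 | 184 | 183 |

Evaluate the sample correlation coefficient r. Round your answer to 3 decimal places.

n = 6, Σx = 116, Σy = 1221, Σx² = 2318, Σy² = 275623, Σxy = 23371
nΣxy − ΣxΣy = 140226 − 141636 = -1410
nΣx² − (Σx)² = 13908 − 13456 = 452; nΣy² − (Σy)² = 1653738 − 1490841 = 162897
r = -1410 / √(452 × 162897) = -1410 / 8580.7601 ≈ -0.164

-0.164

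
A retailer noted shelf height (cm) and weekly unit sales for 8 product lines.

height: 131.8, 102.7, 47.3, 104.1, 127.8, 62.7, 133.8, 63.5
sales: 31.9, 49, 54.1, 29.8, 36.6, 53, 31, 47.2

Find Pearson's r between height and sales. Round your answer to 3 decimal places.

n = 8, Σx = 773.7, Σy = 332.6, Σx² = 83191.45, Σy² = 14570.86, Σxy = 30043.41
nΣxy − ΣxΣy = 240347.28 − 257332.62 = -16985.34
nΣx² − (Σx)² = 665531.6 − 598611.69 = 66919.91; nΣy² − (Σy)² = 116566.88 − 110622.76 = 5944.12
r = -16985.34 / √(66919.91 × 5944.12) = -16985.34 / 19944.4222 ≈ -0.852

-0.852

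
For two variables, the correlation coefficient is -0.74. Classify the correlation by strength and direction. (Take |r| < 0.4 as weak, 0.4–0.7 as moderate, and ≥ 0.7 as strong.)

r = -0.74 < 0 so the relationship is negative.
|r| = 0.74, which falls in the strong range.

strong negative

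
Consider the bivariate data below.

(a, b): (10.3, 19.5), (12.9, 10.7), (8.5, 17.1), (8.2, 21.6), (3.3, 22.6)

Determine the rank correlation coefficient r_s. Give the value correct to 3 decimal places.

-0.900

Rank a: 4, 5, 3, 2, 1
Rank b: 3, 1, 2, 4, 5
d = rank(a) − rank(b): 1, 4, 1, -2, -4; Σd² = 38
ρ = 1 − 6Σd² / [n(n²−1)] = 1 − 6×38 / (5×24) = 1 − 228/120 ≈ -0.900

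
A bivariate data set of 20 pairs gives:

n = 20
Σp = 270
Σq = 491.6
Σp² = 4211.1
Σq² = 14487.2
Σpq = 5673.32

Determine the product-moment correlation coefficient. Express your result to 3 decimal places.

-0.826

r = (nΣpq − ΣpΣq) / √[(nΣp² − (Σp)²)(nΣq² − (Σq)²)]
Numerator: 20×5673.32 − 270×491.6 = -19265.6
Denominator: √[(84222 − 72900)(289744 − 241670.56)] = √[11322 × 48073.44] = 23329.9697
r = -19265.6 / 23329.9697 ≈ -0.826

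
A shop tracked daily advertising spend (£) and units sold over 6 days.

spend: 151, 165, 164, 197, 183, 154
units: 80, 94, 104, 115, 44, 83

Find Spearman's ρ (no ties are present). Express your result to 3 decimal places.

Rank spend: 1, 4, 3, 6, 5, 2
Rank units: 2, 4, 5, 6, 1, 3
d = rank(spend) − rank(units): -1, 0, -2, 0, 4, -1; Σd² = 22
ρ = 1 − 6Σd² / [n(n²−1)] = 1 − 6×22 / (6×35) = 1 − 132/210 ≈ 0.371

0.371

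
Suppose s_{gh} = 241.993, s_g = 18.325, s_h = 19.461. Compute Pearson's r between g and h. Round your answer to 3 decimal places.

0.679

r = Cov(g,h) / (s_g · s_h) = 241.993 / (18.325 × 19.461)
  = 241.993 / 356.6228 ≈ 0.679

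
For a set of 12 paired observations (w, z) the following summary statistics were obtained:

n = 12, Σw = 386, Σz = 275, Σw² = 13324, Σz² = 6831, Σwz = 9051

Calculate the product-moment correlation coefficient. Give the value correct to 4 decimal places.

r = (nΣwz − ΣwΣz) / √[(nΣw² − (Σw)²)(nΣz² − (Σz)²)]
Numerator: 12×9051 − 386×275 = 2462
Denominator: √[(159888 − 148996)(81972 − 75625)] = √[10892 × 6347] = 8314.5369
r = 2462 / 8314.5369 ≈ 0.2961

0.2961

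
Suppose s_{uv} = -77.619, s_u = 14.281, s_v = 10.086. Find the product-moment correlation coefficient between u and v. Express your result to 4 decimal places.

r = Cov(u,v) / (s_u · s_v) = -77.619 / (14.281 × 10.086)
  = -77.619 / 144.0382 ≈ -0.5389

-0.5389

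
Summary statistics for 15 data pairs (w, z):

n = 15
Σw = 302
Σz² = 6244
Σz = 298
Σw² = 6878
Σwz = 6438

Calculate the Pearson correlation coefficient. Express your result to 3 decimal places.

r = (nΣwz − ΣwΣz) / √[(nΣw² − (Σw)²)(nΣz² − (Σz)²)]
Numerator: 15×6438 − 302×298 = 6574
Denominator: √[(103170 − 91204)(93660 − 88804)] = √[11966 × 4856] = 7622.7879
r = 6574 / 7622.7879 ≈ 0.862

0.862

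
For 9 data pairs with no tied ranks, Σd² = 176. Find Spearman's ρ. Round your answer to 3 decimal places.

-0.467

ρ = 1 − 6Σd² / [n(n²−1)] = 1 − 6×176 / (9×80)
  = 1 − 1056/720 = 1 − 1.4667 ≈ -0.467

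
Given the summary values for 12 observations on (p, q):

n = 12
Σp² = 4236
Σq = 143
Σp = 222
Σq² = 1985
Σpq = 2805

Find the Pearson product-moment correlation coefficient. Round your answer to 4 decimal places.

0.8379

r = (nΣpq − ΣpΣq) / √[(nΣp² − (Σp)²)(nΣq² − (Σq)²)]
Numerator: 12×2805 − 222×143 = 1914
Denominator: √[(50832 − 49284)(23820 − 20449)] = √[1548 × 3371] = 2284.3616
r = 1914 / 2284.3616 ≈ 0.8379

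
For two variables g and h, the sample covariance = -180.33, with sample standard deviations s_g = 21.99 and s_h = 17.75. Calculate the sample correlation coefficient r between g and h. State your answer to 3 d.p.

r = Cov(g,h) / (s_g · s_h) = -180.33 / (21.99 × 17.75)
  = -180.33 / 390.3225 ≈ -0.462

-0.462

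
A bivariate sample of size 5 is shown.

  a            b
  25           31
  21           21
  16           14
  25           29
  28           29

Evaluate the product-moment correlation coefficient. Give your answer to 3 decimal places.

n = 5, Σa = 115, Σb = 124, Σa² = 2731, Σb² = 3280, Σab = 2977
nΣab − ΣaΣb = 14885 − 14260 = 625
nΣa² − (Σa)² = 13655 − 13225 = 430; nΣb² − (Σb)² = 16400 − 15376 = 1024
r = 625 / √(430 × 1024) = 625 / 663.5661 ≈ 0.942

0.942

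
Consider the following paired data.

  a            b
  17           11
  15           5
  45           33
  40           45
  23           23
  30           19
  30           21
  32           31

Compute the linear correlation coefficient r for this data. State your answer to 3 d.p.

0.877

n = 8, Σa = 232, Σb = 188, Σa² = 7492, Σb² = 5552, Σab = 6268
nΣab − ΣaΣb = 50144 − 43616 = 6528
nΣa² − (Σa)² = 59936 − 53824 = 6112; nΣb² − (Σb)² = 44416 − 35344 = 9072
r = 6528 / √(6112 × 9072) = 6528 / 7446.3457 ≈ 0.877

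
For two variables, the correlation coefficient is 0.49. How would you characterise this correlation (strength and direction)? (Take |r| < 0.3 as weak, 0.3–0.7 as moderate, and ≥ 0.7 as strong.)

r = 0.49 > 0 so the relationship is positive.
|r| = 0.49, which falls in the moderate range.

moderate positive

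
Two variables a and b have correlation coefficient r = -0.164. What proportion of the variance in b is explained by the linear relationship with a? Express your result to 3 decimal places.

0.027

r² = (-0.164)² = 0.027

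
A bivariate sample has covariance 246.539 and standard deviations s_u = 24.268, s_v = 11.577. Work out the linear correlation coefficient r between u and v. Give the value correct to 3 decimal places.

0.878

r = Cov(u,v) / (s_u · s_v) = 246.539 / (24.268 × 11.577)
  = 246.539 / 280.9506 ≈ 0.878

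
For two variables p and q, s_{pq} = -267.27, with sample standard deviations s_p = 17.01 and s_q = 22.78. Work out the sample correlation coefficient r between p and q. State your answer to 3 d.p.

r = Cov(p,q) / (s_p · s_q) = -267.27 / (17.01 × 22.78)
  = -267.27 / 387.4878 ≈ -0.690

-0.690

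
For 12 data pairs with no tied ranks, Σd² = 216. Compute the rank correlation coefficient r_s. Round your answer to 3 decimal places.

0.245

ρ = 1 − 6Σd² / [n(n²−1)] = 1 − 6×216 / (12×143)
  = 1 − 1296/1716 = 1 − 0.7552 ≈ 0.245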